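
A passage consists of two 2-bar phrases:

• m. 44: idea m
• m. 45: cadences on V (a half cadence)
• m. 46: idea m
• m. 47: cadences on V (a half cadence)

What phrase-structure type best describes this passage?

repeated phrase

Both phrases have the same opening (m) and the same cadence (half cadence): the second is a restatement, not a consequent, so this is a repeated phrase rather than a period.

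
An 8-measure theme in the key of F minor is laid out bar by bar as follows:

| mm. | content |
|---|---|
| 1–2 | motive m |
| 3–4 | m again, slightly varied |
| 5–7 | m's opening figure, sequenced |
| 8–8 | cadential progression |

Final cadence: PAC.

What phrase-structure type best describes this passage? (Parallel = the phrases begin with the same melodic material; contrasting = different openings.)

Basic idea (bars 1-2) + its repetition (mm. 3-4) form the presentation; fragmentation and cadence (measures 5–8) form the continuation — the 8-bar whole is a sentence.

sentence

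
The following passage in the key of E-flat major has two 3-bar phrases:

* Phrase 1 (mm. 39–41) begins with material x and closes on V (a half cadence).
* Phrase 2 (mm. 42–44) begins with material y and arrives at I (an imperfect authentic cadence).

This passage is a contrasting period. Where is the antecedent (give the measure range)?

measures 39–41

The antecedent is the phrase ending with the weaker cadence (half cadence, phrase 1) and the consequent the one ending more conclusively (imperfect authentic cadence, phrase 2); the antecedent is mm. 39-41.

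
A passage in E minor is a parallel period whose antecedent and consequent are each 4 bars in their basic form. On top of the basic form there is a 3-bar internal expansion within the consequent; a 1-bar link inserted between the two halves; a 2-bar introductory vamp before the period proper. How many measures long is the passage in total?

14 measures

Basic parallel period: 4 + 4 = 8 bars.
8 (basic form) + 3 (internal expansion) + 1 (link) + 2 (introduction) = 14.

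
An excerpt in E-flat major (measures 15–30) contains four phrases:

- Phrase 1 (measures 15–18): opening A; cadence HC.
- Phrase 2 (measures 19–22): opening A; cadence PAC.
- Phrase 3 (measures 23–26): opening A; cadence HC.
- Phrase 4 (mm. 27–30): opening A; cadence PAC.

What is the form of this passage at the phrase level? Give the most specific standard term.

repeated period

The cadence pattern HC–PAC–HC–PAC is weak–strong twice, and phrases 3–4 restate phrases 1–2: a period heard twice, not a double period (which would end weakly at phrase 2).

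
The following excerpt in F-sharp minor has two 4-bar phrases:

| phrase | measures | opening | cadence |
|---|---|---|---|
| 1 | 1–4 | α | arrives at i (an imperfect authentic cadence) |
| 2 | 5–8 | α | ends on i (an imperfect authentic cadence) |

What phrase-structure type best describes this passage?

Both phrases have the same opening (α) and the same cadence (imperfect authentic cadence): the second is a restatement, not a consequent, so this is a repeated phrase rather than a period.

repeated phrase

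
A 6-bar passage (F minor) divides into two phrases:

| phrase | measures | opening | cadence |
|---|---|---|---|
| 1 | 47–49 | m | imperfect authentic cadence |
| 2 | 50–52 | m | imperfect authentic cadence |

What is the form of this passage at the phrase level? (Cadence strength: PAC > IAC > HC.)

Both phrases have the same opening (m) and the same cadence (imperfect authentic cadence): the second is a restatement, not a consequent, so this is a repeated phrase rather than a period.

repeated phrase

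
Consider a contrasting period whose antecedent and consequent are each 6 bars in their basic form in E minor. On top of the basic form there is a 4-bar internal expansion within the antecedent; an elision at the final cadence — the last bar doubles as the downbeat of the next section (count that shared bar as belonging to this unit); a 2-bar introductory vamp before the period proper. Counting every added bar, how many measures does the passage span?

18 measures

Basic contrasting period: 6 + 6 = 12 bars.
12 (basic form) + 4 (internal expansion) + 2 (introduction) = 18.
The elision shares a bar with the next section but does not change this unit's count.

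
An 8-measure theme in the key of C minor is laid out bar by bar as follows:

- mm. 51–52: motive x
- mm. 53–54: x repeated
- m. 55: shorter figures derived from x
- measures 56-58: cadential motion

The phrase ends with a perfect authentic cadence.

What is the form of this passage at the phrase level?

sentence

Basic idea (bars 51–52) + its repetition (measures 53–54) form the presentation; fragmentation and cadence (mm. 55–58) form the continuation — the 8-bar whole is a sentence.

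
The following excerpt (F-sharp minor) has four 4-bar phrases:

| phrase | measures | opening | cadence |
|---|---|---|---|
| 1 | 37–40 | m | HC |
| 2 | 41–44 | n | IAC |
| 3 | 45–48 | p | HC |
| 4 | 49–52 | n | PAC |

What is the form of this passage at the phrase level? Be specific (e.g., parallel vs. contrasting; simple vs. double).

contrasting double period

Four phrases in two halves: the first half (mm. 37-44) ends with an imperfect authentic cadence, the second (bars 45–52) with a perfect authentic cadence — a large antecedent–consequent pair, i.e. a double period.
Phrase 3 begins with different material from phrase 1, making it contrasting.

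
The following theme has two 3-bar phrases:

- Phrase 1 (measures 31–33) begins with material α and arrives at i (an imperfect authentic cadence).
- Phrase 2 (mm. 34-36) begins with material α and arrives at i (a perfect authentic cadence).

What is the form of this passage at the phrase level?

parallel period

Phrase 1 ends with an imperfect authentic cadence (weaker) and phrase 2 with a perfect authentic cadence (stronger): antecedent + consequent = a period.
The two phrases open with the same material (α / α), so the period is parallel.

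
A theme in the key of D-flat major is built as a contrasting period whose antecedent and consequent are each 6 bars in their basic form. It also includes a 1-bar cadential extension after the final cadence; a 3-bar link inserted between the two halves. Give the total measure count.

16 measures

Basic contrasting period: 6 + 6 = 12 bars.
12 (basic form) + 1 (cadential extension) + 3 (link) = 16.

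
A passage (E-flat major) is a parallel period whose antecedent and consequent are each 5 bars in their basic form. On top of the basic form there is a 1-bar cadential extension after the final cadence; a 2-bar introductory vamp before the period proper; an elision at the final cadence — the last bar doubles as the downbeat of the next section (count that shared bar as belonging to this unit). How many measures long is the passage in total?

13 measures

Basic parallel period: 5 + 5 = 10 bars.
10 (basic form) + 1 (cadential extension) + 2 (introduction) = 13.
The elision shares a bar with the next section but does not change this unit's count.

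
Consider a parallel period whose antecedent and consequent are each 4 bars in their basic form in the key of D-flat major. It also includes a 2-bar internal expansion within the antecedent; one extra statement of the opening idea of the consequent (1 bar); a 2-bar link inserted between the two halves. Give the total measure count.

13 measures

Basic parallel period: 4 + 4 = 8 bars.
8 (basic form) + 2 (internal expansion) + 1 (extra statement) + 2 (link) = 13.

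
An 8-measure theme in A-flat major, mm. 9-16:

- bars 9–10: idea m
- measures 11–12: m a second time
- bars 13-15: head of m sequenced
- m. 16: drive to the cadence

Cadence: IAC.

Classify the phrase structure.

Basic idea (mm. 9–10) + its repetition (measures 11–12) form the presentation; fragmentation and cadence (mm. 13-16) form the continuation — the 8-bar whole is a sentence.

sentence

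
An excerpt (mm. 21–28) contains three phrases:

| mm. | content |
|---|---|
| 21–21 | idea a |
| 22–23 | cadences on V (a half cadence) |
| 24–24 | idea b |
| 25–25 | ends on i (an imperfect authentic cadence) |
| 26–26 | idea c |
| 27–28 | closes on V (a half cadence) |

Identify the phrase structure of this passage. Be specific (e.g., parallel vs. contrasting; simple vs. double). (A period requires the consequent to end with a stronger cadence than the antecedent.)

The final phrase closes with a half cadence, which is not stronger than the preceding imperfect authentic cadence; the 3 phrases lack an overall antecedent–consequent design and so form a phrase group.

phrase group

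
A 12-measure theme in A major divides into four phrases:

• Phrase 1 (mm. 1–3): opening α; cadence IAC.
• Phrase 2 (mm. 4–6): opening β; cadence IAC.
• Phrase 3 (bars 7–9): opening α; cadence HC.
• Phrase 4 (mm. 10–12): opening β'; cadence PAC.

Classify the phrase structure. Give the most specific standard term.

Four phrases in two halves: the first half (measures 1-6) ends with an imperfect authentic cadence, the second (bars 7-12) with a perfect authentic cadence — a large antecedent–consequent pair, i.e. a double period.
Phrase 3 begins with the same material as phrase 1, making it parallel.

parallel double period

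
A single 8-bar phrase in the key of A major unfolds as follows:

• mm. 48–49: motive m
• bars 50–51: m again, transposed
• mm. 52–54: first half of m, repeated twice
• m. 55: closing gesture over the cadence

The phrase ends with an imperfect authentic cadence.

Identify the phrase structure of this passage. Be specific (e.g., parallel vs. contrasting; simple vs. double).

Basic idea (bars 48-49) + its repetition (mm. 50-51) form the presentation; fragmentation and cadence (mm. 52–55) form the continuation — the 8-bar whole is a sentence.

sentence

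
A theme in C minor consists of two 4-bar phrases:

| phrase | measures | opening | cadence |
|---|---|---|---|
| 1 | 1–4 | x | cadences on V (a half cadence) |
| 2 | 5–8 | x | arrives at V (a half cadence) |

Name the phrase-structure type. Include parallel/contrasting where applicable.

Both phrases have the same opening (x) and the same cadence (half cadence): the second is a restatement, not a consequent, so this is a repeated phrase rather than a period.

repeated phrase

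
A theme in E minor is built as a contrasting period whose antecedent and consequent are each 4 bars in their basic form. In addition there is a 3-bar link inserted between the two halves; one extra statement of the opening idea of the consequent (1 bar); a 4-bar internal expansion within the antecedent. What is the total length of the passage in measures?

Basic contrasting period: 4 + 4 = 8 bars.
8 (basic form) + 3 (link) + 1 (extra statement) + 4 (internal expansion) = 16.

16 measures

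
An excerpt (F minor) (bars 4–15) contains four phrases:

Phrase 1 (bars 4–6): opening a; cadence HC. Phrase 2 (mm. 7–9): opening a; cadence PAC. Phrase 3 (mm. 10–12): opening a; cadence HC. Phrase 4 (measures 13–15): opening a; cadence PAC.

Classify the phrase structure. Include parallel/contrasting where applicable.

The cadence pattern HC–PAC–HC–PAC is weak–strong twice, and phrases 3–4 restate phrases 1–2: a period heard twice, not a double period (which would end weakly at phrase 2).

repeated period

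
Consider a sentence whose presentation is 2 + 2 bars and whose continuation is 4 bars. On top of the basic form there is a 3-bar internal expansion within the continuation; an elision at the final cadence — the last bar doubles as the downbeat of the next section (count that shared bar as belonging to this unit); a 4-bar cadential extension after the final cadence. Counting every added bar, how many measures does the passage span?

Basic sentence: 2 + 2 + 4 = 8 bars.
8 (basic form) + 3 (internal expansion) + 4 (cadential extension) = 15.
The elision shares a bar with the next section but does not change this unit's count.

15 measures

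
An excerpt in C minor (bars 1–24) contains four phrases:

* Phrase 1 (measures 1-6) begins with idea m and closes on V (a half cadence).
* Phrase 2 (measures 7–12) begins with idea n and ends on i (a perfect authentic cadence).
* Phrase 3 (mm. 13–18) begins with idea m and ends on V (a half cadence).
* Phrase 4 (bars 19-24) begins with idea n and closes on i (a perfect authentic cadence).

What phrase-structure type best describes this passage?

The cadence pattern HC–PAC–HC–PAC is weak–strong twice, and phrases 3–4 restate phrases 1–2: a period heard twice, not a double period (which would end weakly at phrase 2).

repeated period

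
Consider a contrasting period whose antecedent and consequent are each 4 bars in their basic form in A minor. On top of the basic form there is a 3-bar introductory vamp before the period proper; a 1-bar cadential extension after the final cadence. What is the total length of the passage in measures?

Basic contrasting period: 4 + 4 = 8 bars.
8 (basic form) + 3 (introduction) + 1 (cadential extension) = 12.

12 measures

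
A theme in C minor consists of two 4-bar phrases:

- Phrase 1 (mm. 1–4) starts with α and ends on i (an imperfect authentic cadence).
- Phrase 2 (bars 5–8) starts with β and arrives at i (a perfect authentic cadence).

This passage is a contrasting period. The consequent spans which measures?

measures 5–8

The antecedent is the phrase ending with the weaker cadence (imperfect authentic cadence, phrase 1) and the consequent the one ending more conclusively (perfect authentic cadence, phrase 2); the consequent is mm. 5–8.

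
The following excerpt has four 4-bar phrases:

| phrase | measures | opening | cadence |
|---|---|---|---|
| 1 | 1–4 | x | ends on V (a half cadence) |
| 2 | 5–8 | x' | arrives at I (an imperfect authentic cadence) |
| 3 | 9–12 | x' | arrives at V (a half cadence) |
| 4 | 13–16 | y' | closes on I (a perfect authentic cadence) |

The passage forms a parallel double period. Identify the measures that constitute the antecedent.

In a double period the four phrases pair into a large antecedent (phrases 1–2, ending imperfect authentic cadence) and a large consequent (phrases 3–4, ending perfect authentic cadence). The antecedent spans mm. 1-8.

measures 1–8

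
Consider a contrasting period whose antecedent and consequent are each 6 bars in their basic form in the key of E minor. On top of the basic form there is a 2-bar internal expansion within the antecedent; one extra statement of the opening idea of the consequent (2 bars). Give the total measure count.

Basic contrasting period: 6 + 6 = 12 bars.
12 (basic form) + 2 (internal expansion) + 2 (extra statement) = 16.

16 measures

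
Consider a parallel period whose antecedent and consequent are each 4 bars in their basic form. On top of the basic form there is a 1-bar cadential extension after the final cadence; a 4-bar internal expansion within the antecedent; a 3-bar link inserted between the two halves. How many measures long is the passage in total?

Basic parallel period: 4 + 4 = 8 bars.
8 (basic form) + 1 (cadential extension) + 4 (internal expansion) + 3 (link) = 16.

16 measures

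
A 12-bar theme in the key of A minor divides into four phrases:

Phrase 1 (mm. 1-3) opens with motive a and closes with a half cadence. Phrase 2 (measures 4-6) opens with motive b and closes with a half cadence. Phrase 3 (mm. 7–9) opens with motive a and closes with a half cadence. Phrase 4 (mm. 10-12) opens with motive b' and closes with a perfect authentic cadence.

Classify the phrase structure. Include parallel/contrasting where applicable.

Four phrases in two halves: the first half (measures 1-6) ends with a half cadence, the second (bars 7–12) with a perfect authentic cadence — a large antecedent–consequent pair, i.e. a double period.
Phrase 3 begins with the same material as phrase 1, making it parallel.

parallel double period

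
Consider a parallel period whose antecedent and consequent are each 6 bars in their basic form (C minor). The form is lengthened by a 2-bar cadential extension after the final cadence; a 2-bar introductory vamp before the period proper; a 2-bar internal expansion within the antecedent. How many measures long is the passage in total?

Basic parallel period: 6 + 6 = 12 bars.
12 (basic form) + 2 (cadential extension) + 2 (introduction) + 2 (internal expansion) = 18.

18 measures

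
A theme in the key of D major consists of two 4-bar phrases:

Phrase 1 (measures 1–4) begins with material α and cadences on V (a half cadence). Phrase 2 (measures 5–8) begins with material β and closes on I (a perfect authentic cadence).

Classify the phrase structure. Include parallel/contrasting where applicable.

contrasting period

Phrase 1 ends with a half cadence (weaker) and phrase 2 with a perfect authentic cadence (stronger): antecedent + consequent = a period.
The two phrases open with different material (α / β), so the period is contrasting.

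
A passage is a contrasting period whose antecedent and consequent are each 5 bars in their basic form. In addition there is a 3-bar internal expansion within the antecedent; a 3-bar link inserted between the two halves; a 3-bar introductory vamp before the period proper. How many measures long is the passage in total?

Basic contrasting period: 5 + 5 = 10 bars.
10 (basic form) + 3 (internal expansion) + 3 (link) + 3 (introduction) = 19.

19 measures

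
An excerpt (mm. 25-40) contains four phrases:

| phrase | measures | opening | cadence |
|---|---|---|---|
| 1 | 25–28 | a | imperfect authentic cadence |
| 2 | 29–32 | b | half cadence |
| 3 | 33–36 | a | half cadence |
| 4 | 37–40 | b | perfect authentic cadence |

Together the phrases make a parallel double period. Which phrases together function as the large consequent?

phrases 3 and 4

In a double period the first pair of phrases (ending half cadence) is the large antecedent and the second pair (ending perfect authentic cadence) is the large consequent; the consequent is phrases 3 and 4.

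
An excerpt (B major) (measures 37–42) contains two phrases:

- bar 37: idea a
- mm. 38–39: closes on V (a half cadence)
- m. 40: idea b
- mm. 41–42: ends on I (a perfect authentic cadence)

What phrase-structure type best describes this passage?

Phrase 1 ends with a half cadence (weaker) and phrase 2 with a perfect authentic cadence (stronger): antecedent + consequent = a period.
The two phrases open with different material (a / b), so the period is contrasting.

contrasting period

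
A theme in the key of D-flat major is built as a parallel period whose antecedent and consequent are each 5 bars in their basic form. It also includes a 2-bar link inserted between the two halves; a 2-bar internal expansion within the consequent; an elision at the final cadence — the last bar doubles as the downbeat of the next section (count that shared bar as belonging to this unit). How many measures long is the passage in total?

14 measures

Basic parallel period: 5 + 5 = 10 bars.
10 (basic form) + 2 (link) + 2 (internal expansion) = 14.
The elision shares a bar with the next section but does not change this unit's count.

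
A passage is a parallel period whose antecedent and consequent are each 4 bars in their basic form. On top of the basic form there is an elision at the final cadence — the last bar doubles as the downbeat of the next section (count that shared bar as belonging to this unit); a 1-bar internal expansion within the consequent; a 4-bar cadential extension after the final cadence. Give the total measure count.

13 measures

Basic parallel period: 4 + 4 = 8 bars.
8 (basic form) + 1 (internal expansion) + 4 (cadential extension) = 13.
The elision shares a bar with the next section but does not change this unit's count.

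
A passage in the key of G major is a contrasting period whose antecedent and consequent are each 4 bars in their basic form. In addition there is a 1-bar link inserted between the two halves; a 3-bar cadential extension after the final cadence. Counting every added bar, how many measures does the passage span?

Basic contrasting period: 4 + 4 = 8 bars.
8 (basic form) + 1 (link) + 3 (cadential extension) = 12.

12 measures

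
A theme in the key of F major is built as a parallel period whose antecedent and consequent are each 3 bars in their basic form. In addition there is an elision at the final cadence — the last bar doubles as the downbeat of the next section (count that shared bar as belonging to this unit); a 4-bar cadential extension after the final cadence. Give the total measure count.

10 measures

Basic parallel period: 3 + 3 = 6 bars.
6 (basic form) + 4 (cadential extension) = 10.
The elision shares a bar with the next section but does not change this unit's count.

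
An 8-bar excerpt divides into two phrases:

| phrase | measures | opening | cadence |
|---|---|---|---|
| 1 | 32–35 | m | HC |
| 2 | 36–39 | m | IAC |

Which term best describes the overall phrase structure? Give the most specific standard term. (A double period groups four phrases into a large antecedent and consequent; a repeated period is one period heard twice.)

parallel period

Phrase 1 ends with a half cadence (weaker) and phrase 2 with an imperfect authentic cadence (stronger): antecedent + consequent = a period.
The two phrases open with the same material (m / m), so the period is parallel.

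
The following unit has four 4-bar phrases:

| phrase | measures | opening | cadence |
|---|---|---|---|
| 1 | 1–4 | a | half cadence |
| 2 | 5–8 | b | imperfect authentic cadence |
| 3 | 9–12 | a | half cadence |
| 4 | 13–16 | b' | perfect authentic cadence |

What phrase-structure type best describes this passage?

Four phrases in two halves: the first half (mm. 1-8) ends with an imperfect authentic cadence, the second (bars 9-16) with a perfect authentic cadence — a large antecedent–consequent pair, i.e. a double period.
Phrase 3 begins with the same material as phrase 1, making it parallel.

parallel double period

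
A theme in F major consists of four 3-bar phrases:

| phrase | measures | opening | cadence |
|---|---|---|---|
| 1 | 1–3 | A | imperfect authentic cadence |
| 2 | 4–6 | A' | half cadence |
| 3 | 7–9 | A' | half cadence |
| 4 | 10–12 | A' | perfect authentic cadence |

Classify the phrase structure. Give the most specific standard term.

Four phrases in two halves: the first half (bars 1-6) ends with a half cadence, the second (measures 7-12) with a perfect authentic cadence — a large antecedent–consequent pair, i.e. a double period.
Phrase 3 begins with the same material as phrase 1, making it parallel.

parallel double period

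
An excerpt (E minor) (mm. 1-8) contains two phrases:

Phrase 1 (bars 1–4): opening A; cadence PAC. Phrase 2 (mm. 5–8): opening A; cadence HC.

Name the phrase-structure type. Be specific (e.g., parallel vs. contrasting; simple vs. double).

phrase group

The second phrase closes with a half cadence, which is not stronger than the first phrase's perfect authentic cadence; without a weak→strong cadential pair there is no antecedent–consequent relationship, so this is a phrase group rather than a period.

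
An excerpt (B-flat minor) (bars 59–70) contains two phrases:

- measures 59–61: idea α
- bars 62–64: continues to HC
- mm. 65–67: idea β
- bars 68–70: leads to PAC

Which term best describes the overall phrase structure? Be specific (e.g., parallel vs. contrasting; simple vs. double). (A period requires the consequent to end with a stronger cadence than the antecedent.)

Phrase 1 ends with a half cadence (weaker) and phrase 2 with a perfect authentic cadence (stronger): antecedent + consequent = a period.
The two phrases open with different material (α / β), so the period is contrasting.

contrasting period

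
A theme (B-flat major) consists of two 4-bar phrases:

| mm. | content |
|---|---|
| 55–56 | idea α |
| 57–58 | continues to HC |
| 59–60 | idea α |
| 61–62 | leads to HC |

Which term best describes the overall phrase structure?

Both phrases have the same opening (α) and the same cadence (half cadence): the second is a restatement, not a consequent, so this is a repeated phrase rather than a period.

repeated phrase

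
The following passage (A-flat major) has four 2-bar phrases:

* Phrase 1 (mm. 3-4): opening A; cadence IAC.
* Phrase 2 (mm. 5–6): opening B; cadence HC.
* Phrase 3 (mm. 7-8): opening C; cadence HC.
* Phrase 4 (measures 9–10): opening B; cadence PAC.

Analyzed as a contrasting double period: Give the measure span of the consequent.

In a double period the four phrases pair into a large antecedent (phrases 1–2, ending half cadence) and a large consequent (phrases 3–4, ending perfect authentic cadence). The consequent spans measures 7–10.

measures 7–10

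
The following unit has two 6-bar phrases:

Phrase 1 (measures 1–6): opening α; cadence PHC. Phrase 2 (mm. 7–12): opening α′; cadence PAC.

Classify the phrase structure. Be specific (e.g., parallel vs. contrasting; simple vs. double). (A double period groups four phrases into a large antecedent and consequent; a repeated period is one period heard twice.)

Phrase 1 ends with a Phrygian half cadence (weaker) and phrase 2 with a perfect authentic cadence (stronger): antecedent + consequent = a period.
The two phrases open with the same material (α / α′), so the period is parallel.

parallel period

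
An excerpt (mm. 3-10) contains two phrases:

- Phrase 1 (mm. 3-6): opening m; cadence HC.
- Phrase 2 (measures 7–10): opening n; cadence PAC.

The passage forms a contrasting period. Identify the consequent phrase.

phrase 2

The phrase ending with the weaker cadence (half cadence) is the antecedent; the one ending more conclusively (perfect authentic cadence) is the consequent. The consequent is phrase 2.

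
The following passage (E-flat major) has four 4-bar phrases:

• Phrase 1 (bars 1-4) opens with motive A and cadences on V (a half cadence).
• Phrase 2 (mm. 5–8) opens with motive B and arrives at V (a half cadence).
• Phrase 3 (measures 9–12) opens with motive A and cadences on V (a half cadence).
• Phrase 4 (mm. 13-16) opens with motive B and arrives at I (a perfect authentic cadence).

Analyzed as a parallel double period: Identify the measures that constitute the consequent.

In a double period the four phrases pair into a large antecedent (phrases 1–2, ending half cadence) and a large consequent (phrases 3–4, ending perfect authentic cadence). The consequent spans mm. 9-16.

measures 9–16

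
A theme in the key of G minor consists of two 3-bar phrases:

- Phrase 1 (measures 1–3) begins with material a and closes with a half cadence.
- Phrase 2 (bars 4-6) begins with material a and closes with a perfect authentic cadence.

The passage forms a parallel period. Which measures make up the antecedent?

measures 1–3

The phrase ending with the weaker cadence (half cadence) is the antecedent; the one ending more conclusively (perfect authentic cadence) is the consequent. The antecedent is measures 1–3.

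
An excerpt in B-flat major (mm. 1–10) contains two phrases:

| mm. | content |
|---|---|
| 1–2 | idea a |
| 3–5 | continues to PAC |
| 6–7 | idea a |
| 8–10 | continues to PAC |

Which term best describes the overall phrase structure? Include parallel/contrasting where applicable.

Both phrases have the same opening (a) and the same cadence (perfect authentic cadence): the second is a restatement, not a consequent, so this is a repeated phrase rather than a period.

repeated phrase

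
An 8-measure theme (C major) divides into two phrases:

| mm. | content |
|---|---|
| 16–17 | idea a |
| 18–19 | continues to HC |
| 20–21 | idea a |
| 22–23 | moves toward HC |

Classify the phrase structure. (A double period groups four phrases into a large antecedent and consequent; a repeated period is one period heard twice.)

repeated phrase

Both phrases have the same opening (a) and the same cadence (half cadence): the second is a restatement, not a consequent, so this is a repeated phrase rather than a period.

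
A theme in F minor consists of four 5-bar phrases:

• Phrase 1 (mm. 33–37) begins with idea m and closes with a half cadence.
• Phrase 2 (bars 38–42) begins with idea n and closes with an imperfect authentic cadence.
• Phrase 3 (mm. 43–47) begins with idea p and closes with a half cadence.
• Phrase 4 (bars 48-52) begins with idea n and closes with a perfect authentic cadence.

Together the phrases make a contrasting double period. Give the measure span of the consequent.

measures 43–52

In a double period the first pair of phrases (ending imperfect authentic cadence) is the large antecedent and the second pair (ending perfect authentic cadence) is the large consequent; the consequent is measures 43–52.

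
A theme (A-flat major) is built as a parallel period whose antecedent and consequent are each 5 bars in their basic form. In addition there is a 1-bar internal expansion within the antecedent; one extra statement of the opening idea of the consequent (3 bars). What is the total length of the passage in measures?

14 measures

Basic parallel period: 5 + 5 = 10 bars.
10 (basic form) + 1 (internal expansion) + 3 (extra statement) = 14.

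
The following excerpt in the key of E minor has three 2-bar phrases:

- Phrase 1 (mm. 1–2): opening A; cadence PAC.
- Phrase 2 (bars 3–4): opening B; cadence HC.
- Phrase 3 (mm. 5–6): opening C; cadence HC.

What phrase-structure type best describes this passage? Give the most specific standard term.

The final phrase closes with a half cadence, which is not stronger than the preceding half cadence; the 3 phrases lack an overall antecedent–consequent design and so form a phrase group.

phrase group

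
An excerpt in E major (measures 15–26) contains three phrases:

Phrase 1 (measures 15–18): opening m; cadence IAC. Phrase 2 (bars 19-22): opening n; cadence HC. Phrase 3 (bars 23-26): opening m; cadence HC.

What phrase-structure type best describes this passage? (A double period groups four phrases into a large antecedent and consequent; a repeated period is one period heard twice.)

The final phrase closes with a half cadence, which is not stronger than the preceding half cadence; the 3 phrases lack an overall antecedent–consequent design and so form a phrase group.

phrase group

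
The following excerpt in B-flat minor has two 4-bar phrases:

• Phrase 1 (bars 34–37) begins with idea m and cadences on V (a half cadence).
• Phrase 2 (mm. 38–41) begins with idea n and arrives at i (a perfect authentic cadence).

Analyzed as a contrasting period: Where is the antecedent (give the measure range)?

measures 34–37

The antecedent is the phrase ending with the weaker cadence (half cadence, phrase 1) and the consequent the one ending more conclusively (perfect authentic cadence, phrase 2); the antecedent is bars 34-37.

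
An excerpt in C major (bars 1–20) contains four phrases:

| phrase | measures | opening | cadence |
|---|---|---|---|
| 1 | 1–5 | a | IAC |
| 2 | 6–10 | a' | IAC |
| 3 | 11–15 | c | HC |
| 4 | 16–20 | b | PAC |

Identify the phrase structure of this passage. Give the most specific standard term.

Four phrases in two halves: the first half (bars 1–10) ends with an imperfect authentic cadence, the second (measures 11–20) with a perfect authentic cadence — a large antecedent–consequent pair, i.e. a double period.
Phrase 3 begins with different material from phrase 1, making it contrasting.

contrasting double period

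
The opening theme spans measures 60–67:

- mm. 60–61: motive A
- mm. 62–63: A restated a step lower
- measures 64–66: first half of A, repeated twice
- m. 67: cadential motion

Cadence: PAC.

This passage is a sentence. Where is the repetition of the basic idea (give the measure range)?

The presentation of a sentence is the basic idea (bars 60-61) plus its repetition (mm. 62–63); the repetition of the basic idea is therefore mm. 62–63.

measures 62–63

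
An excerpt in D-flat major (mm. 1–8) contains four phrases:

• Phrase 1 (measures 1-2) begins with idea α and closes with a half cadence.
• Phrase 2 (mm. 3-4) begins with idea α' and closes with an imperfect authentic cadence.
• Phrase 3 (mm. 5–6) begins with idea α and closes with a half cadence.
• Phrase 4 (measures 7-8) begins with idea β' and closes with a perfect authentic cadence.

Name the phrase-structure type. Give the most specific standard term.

Four phrases in two halves: the first half (measures 1–4) ends with an imperfect authentic cadence, the second (bars 5–8) with a perfect authentic cadence — a large antecedent–consequent pair, i.e. a double period.
Phrase 3 begins with the same material as phrase 1, making it parallel.

parallel double period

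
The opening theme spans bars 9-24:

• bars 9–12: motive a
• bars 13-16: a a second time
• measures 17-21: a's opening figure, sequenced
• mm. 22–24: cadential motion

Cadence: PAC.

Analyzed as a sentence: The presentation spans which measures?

The presentation of a sentence is the basic idea (mm. 9-12) plus its repetition (bars 13–16); the presentation is therefore mm. 9-16.

measures 9–16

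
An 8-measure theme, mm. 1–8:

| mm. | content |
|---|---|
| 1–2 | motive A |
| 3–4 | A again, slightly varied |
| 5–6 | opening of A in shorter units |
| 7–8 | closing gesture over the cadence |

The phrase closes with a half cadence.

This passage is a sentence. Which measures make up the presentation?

measures 1–4

The presentation of a sentence is the basic idea (mm. 1–2) plus its repetition (mm. 3–4); the presentation is therefore bars 1–4.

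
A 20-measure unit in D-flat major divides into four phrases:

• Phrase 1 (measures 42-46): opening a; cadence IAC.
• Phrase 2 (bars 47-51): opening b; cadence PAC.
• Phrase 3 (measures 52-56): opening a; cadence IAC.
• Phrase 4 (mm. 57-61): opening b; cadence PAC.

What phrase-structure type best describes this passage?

repeated period

The cadence pattern IAC–PAC–IAC–PAC is weak–strong twice, and phrases 3–4 restate phrases 1–2: a period heard twice, not a double period (which would end weakly at phrase 2).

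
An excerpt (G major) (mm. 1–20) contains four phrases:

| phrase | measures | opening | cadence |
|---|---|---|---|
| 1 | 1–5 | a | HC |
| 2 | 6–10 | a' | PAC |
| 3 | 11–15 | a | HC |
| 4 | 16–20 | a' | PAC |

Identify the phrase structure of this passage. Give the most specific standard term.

repeated period

The cadence pattern HC–PAC–HC–PAC is weak–strong twice, and phrases 3–4 restate phrases 1–2: a period heard twice, not a double period (which would end weakly at phrase 2).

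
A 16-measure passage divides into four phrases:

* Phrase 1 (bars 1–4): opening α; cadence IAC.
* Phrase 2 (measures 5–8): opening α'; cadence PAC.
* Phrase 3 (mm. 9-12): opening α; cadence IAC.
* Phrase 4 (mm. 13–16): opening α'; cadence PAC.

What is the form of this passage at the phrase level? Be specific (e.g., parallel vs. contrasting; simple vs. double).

The cadence pattern IAC–PAC–IAC–PAC is weak–strong twice, and phrases 3–4 restate phrases 1–2: a period heard twice, not a double period (which would end weakly at phrase 2).

repeated period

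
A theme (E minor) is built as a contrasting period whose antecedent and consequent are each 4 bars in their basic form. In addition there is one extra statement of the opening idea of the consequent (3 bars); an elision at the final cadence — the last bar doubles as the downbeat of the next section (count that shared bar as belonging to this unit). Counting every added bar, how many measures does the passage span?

11 measures

Basic contrasting period: 4 + 4 = 8 bars.
8 (basic form) + 3 (extra statement) = 11.
The elision shares a bar with the next section but does not change this unit's count.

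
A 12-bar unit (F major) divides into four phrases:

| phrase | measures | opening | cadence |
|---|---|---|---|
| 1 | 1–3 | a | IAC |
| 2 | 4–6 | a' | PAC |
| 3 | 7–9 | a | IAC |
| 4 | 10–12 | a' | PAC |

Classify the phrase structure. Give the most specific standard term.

The cadence pattern IAC–PAC–IAC–PAC is weak–strong twice, and phrases 3–4 restate phrases 1–2: a period heard twice, not a double period (which would end weakly at phrase 2).

repeated period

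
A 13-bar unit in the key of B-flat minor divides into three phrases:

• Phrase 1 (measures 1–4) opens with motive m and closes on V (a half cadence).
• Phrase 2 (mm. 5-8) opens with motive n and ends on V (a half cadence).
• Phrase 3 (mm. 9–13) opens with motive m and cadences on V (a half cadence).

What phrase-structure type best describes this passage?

The final phrase closes with a half cadence, which is not stronger than the preceding half cadence; the 3 phrases lack an overall antecedent–consequent design and so form a phrase group.

phrase group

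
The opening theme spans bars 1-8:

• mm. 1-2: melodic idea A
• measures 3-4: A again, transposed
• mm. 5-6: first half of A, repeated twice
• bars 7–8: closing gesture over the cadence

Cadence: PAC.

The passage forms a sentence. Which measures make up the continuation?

measures 5–8

After the presentation (mm. 1-4), the continuation covers the fragmentation through the cadence: mm. 5-8.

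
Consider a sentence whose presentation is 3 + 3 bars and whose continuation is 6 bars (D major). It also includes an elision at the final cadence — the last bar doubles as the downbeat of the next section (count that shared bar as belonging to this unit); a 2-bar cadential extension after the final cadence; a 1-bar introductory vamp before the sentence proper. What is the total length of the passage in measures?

Basic sentence: 3 + 3 + 6 = 12 bars.
12 (basic form) + 2 (cadential extension) + 1 (introduction) = 15.
The elision shares a bar with the next section but does not change this unit's count.

15 measures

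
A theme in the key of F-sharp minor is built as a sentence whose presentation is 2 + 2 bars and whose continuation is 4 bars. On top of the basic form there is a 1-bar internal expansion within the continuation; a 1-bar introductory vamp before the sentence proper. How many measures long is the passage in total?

Basic sentence: 2 + 2 + 4 = 8 bars.
8 (basic form) + 1 (internal expansion) + 1 (introduction) = 10.

10 measures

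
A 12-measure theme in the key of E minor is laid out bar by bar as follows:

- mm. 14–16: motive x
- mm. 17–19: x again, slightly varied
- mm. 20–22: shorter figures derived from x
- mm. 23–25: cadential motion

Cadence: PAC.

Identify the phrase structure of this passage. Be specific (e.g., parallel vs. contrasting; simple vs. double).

sentence

Basic idea (mm. 14–16) + its repetition (mm. 17-19) form the presentation; fragmentation and cadence (measures 20–25) form the continuation — the 12-bar whole is a sentence.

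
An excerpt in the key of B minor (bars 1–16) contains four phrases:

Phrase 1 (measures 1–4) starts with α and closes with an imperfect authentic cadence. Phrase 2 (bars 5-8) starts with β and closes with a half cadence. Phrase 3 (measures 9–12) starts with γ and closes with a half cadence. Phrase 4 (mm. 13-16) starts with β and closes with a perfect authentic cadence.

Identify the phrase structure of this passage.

contrasting double period

Four phrases in two halves: the first half (mm. 1–8) ends with a half cadence, the second (measures 9-16) with a perfect authentic cadence — a large antecedent–consequent pair, i.e. a double period.
Phrase 3 begins with different material from phrase 1, making it contrasting.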